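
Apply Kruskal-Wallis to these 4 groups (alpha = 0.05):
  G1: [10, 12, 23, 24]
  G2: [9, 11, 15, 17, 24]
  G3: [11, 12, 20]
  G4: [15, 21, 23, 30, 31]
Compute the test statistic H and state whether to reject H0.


Step 1: Combine all N = 17 observations and assign midranks.
sorted (value, group, rank): (9,G2,1), (10,G1,2), (11,G2,3.5), (11,G3,3.5), (12,G1,5.5), (12,G3,5.5), (15,G2,7.5), (15,G4,7.5), (17,G2,9), (20,G3,10), (21,G4,11), (23,G1,12.5), (23,G4,12.5), (24,G1,14.5), (24,G2,14.5), (30,G4,16), (31,G4,17)
Step 2: Sum ranks within each group.
R_1 = 34.5 (n_1 = 4)
R_2 = 35.5 (n_2 = 5)
R_3 = 19 (n_3 = 3)
R_4 = 64 (n_4 = 5)
Step 3: H = 12/(N(N+1)) * sum(R_i^2/n_i) - 3(N+1)
     = 12/(17*18) * (34.5^2/4 + 35.5^2/5 + 19^2/3 + 64^2/5) - 3*18
     = 0.039216 * 1489.15 - 54
     = 4.397876.
Step 4: Ties present; correction factor C = 1 - 30/(17^3 - 17) = 0.993873. Corrected H = 4.397876 / 0.993873 = 4.424990.
Step 5: Under H0, H ~ chi^2(3); p-value = 0.219079.
Step 6: alpha = 0.05. fail to reject H0.

H = 4.4250, df = 3, p = 0.219079, fail to reject H0.


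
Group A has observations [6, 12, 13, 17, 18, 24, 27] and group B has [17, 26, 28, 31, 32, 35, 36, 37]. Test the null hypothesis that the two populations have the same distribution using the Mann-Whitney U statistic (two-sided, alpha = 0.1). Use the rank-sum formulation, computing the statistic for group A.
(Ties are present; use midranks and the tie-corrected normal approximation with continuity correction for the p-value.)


Step 1: Combine and sort all 15 observations; assign midranks.
sorted (value, group): (6,X), (12,X), (13,X), (17,X), (17,Y), (18,X), (24,X), (26,Y), (27,X), (28,Y), (31,Y), (32,Y), (35,Y), (36,Y), (37,Y)
ranks: 6->1, 12->2, 13->3, 17->4.5, 17->4.5, 18->6, 24->7, 26->8, 27->9, 28->10, 31->11, 32->12, 35->13, 36->14, 37->15
Step 2: Rank sum for X: R1 = 1 + 2 + 3 + 4.5 + 6 + 7 + 9 = 32.5.
Step 3: U_X = R1 - n1(n1+1)/2 = 32.5 - 7*8/2 = 32.5 - 28 = 4.5.
       U_Y = n1*n2 - U_X = 56 - 4.5 = 51.5.
Step 4: Ties are present, so use the tie-corrected normal approximation (with continuity correction) for the p-value.
Step 5: p-value = 0.007719; compare to alpha = 0.1. reject H0.

U_X = 4.5, p = 0.007719, reject H0 at alpha = 0.1.


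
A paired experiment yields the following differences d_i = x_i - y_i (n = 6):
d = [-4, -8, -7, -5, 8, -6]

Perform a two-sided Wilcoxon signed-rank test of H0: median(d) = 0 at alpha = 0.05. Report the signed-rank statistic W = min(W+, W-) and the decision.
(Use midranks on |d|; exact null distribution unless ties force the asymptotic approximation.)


Step 1: Drop any zero differences (none here) and take |d_i|.
|d| = [4, 8, 7, 5, 8, 6]
Step 2: Midrank |d_i| (ties get averaged ranks).
ranks: |4|->1, |8|->5.5, |7|->4, |5|->2, |8|->5.5, |6|->3
Step 3: Attach original signs; sum ranks with positive sign and with negative sign.
W+ = 5.5 = 5.5
W- = 1 + 5.5 + 4 + 2 + 3 = 15.5
(Check: W+ + W- = 21 should equal n(n+1)/2 = 21.)
Step 4: Test statistic W = min(W+, W-) = 5.5.
Step 5: Ties in |d|, so use the tie-corrected normal approximation.
        E[W] = n(n+1)/4 = 6*7/4 = 10.5.
        Tie groups: |d|=8 (t=2); sum(t^3 - t) = 6.
        Var[W] = n(n+1)(2n+1)/24 - sum(t^3-t)/48 = 546/24 - 6/48 = 22.625.
        z = (W - E[W]) / sqrt(Var[W]) = (5.5 - 10.5) / 4.7566 = -1.0512.
        Two-sided p = 2*Phi(z) = 0.293177.
Step 6: alpha = 0.05. fail to reject H0.

W+ = 5.5, W- = 15.5, W = min = 5.5, p = 0.293177, fail to reject H0.


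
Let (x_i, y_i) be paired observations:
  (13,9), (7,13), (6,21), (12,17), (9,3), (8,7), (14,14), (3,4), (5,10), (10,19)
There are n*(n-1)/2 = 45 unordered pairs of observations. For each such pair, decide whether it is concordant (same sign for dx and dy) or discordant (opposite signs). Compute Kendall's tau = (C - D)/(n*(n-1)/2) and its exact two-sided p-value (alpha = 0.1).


Step 1: Enumerate the 45 unordered pairs (i,j) with i<j and classify each by sign(x_j-x_i) * sign(y_j-y_i).
  (1,2):dx=-6,dy=+4->D; (1,3):dx=-7,dy=+12->D; (1,4):dx=-1,dy=+8->D; (1,5):dx=-4,dy=-6->C
  (1,6):dx=-5,dy=-2->C; (1,7):dx=+1,dy=+5->C; (1,8):dx=-10,dy=-5->C; (1,9):dx=-8,dy=+1->D
  (1,10):dx=-3,dy=+10->D; (2,3):dx=-1,dy=+8->D; (2,4):dx=+5,dy=+4->C; (2,5):dx=+2,dy=-10->D
  (2,6):dx=+1,dy=-6->D; (2,7):dx=+7,dy=+1->C; (2,8):dx=-4,dy=-9->C; (2,9):dx=-2,dy=-3->C
  (2,10):dx=+3,dy=+6->C; (3,4):dx=+6,dy=-4->D; (3,5):dx=+3,dy=-18->D; (3,6):dx=+2,dy=-14->D
  (3,7):dx=+8,dy=-7->D; (3,8):dx=-3,dy=-17->C; (3,9):dx=-1,dy=-11->C; (3,10):dx=+4,dy=-2->D
  (4,5):dx=-3,dy=-14->C; (4,6):dx=-4,dy=-10->C; (4,7):dx=+2,dy=-3->D; (4,8):dx=-9,dy=-13->C
  (4,9):dx=-7,dy=-7->C; (4,10):dx=-2,dy=+2->D; (5,6):dx=-1,dy=+4->D; (5,7):dx=+5,dy=+11->C
  (5,8):dx=-6,dy=+1->D; (5,9):dx=-4,dy=+7->D; (5,10):dx=+1,dy=+16->C; (6,7):dx=+6,dy=+7->C
  (6,8):dx=-5,dy=-3->C; (6,9):dx=-3,dy=+3->D; (6,10):dx=+2,dy=+12->C; (7,8):dx=-11,dy=-10->C
  (7,9):dx=-9,dy=-4->C; (7,10):dx=-4,dy=+5->D; (8,9):dx=+2,dy=+6->C; (8,10):dx=+7,dy=+15->C
  (9,10):dx=+5,dy=+9->C
Step 2: C = 25, D = 20, total pairs = 45.
Step 3: tau = (C - D)/(n(n-1)/2) = (25 - 20)/45 = 0.111111.
Step 4: Exact two-sided p-value (enumerate n! = 3628800 permutations of y under H0): p = 0.727490.
Step 5: alpha = 0.1. fail to reject H0.

tau_b = 0.1111 (C=25, D=20), p = 0.727490, fail to reject H0.


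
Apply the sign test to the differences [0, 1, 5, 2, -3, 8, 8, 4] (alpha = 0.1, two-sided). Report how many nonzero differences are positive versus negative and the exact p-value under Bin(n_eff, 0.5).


Step 1: Discard zero differences. Original n = 8; n_eff = number of nonzero differences = 7.
Nonzero differences (with sign): +1, +5, +2, -3, +8, +8, +4
Step 2: Count signs: positive = 6, negative = 1.
Step 3: Under H0: P(positive) = 0.5, so the number of positives S ~ Bin(7, 0.5).
Step 4: Two-sided exact p-value = sum of Bin(7,0.5) probabilities at or below the observed probability = 0.125000.
Step 5: alpha = 0.1. fail to reject H0.

n_eff = 7, pos = 6, neg = 1, p = 0.125000, fail to reject H0.


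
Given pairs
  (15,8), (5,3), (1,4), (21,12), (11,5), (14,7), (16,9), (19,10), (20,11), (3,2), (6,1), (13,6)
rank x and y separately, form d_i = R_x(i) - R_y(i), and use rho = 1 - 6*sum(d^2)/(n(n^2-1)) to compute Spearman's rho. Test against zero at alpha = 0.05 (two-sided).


Step 1: Rank x and y separately (midranks; no ties here).
rank(x): 15->8, 5->3, 1->1, 21->12, 11->5, 14->7, 16->9, 19->10, 20->11, 3->2, 6->4, 13->6
rank(y): 8->8, 3->3, 4->4, 12->12, 5->5, 7->7, 9->9, 10->10, 11->11, 2->2, 1->1, 6->6
Step 2: d_i = R_x(i) - R_y(i); compute d_i^2.
  (8-8)^2=0, (3-3)^2=0, (1-4)^2=9, (12-12)^2=0, (5-5)^2=0, (7-7)^2=0, (9-9)^2=0, (10-10)^2=0, (11-11)^2=0, (2-2)^2=0, (4-1)^2=9, (6-6)^2=0
sum(d^2) = 18.
Step 3: rho = 1 - 6*18 / (12*(12^2 - 1)) = 1 - 108/1716 = 0.937063.
Step 4: Under H0, t = rho * sqrt((n-2)/(1-rho^2)) = 8.4868 ~ t(10).
Step 5: Two-sided p-value from the t-distribution with 10 df = 0.000007.
Step 6: alpha = 0.05. reject H0.

rho = 0.9371, p = 0.000007, reject H0 at alpha = 0.05.


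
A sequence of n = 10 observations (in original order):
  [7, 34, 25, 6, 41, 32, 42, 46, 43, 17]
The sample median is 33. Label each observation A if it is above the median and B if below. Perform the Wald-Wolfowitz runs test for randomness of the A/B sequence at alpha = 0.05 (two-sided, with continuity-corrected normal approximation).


Step 1: Compute median = 33; label A = above, B = below.
Labels in order: BABBABAAAB  (n_A = 5, n_B = 5)
Step 2: Count runs R = 7.
Step 3: Under H0 (random ordering), E[R] = 2*n_A*n_B/(n_A+n_B) + 1 = 2*5*5/10 + 1 = 6.0000.
        Var[R] = 2*n_A*n_B*(2*n_A*n_B - n_A - n_B) / ((n_A+n_B)^2 * (n_A+n_B-1)) = 2000/900 = 2.2222.
        SD[R] = 1.4907.
Step 4: Continuity-corrected z = (R - 0.5 - E[R]) / SD[R] = (7 - 0.5 - 6.0000) / 1.4907 = 0.3354.
Step 5: Two-sided p-value via normal approximation = 2*(1 - Phi(|z|)) = 0.737316.
Step 6: alpha = 0.05. fail to reject H0.

R = 7, z = 0.3354, p = 0.737316, fail to reject H0.


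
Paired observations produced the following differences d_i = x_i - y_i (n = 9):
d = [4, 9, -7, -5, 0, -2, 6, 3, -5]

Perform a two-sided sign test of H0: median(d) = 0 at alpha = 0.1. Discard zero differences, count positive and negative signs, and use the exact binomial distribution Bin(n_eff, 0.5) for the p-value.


Step 1: Discard zero differences. Original n = 9; n_eff = number of nonzero differences = 8.
Nonzero differences (with sign): +4, +9, -7, -5, -2, +6, +3, -5
Step 2: Count signs: positive = 4, negative = 4.
Step 3: Under H0: P(positive) = 0.5, so the number of positives S ~ Bin(8, 0.5).
Step 4: Two-sided exact p-value = sum of Bin(8,0.5) probabilities at or below the observed probability = 1.000000.
Step 5: alpha = 0.1. fail to reject H0.

n_eff = 8, pos = 4, neg = 4, p = 1.000000, fail to reject H0.


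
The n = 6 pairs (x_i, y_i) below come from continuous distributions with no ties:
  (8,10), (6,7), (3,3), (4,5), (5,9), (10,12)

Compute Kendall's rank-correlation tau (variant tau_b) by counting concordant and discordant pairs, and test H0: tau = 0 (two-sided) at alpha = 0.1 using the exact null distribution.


Step 1: Enumerate the 15 unordered pairs (i,j) with i<j and classify each by sign(x_j-x_i) * sign(y_j-y_i).
  (1,2):dx=-2,dy=-3->C; (1,3):dx=-5,dy=-7->C; (1,4):dx=-4,dy=-5->C; (1,5):dx=-3,dy=-1->C
  (1,6):dx=+2,dy=+2->C; (2,3):dx=-3,dy=-4->C; (2,4):dx=-2,dy=-2->C; (2,5):dx=-1,dy=+2->D
  (2,6):dx=+4,dy=+5->C; (3,4):dx=+1,dy=+2->C; (3,5):dx=+2,dy=+6->C; (3,6):dx=+7,dy=+9->C
  (4,5):dx=+1,dy=+4->C; (4,6):dx=+6,dy=+7->C; (5,6):dx=+5,dy=+3->C
Step 2: C = 14, D = 1, total pairs = 15.
Step 3: tau = (C - D)/(n(n-1)/2) = (14 - 1)/15 = 0.866667.
Step 4: Exact two-sided p-value (enumerate n! = 720 permutations of y under H0): p = 0.016667.
Step 5: alpha = 0.1. reject H0.

tau_b = 0.8667 (C=14, D=1), p = 0.016667, reject H0.


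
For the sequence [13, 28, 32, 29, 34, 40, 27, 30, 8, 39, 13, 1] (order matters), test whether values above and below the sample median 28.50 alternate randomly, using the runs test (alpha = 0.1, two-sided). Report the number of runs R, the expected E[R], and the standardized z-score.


Step 1: Compute median = 28.50; label A = above, B = below.
Labels in order: BBAAAABABABB  (n_A = 6, n_B = 6)
Step 2: Count runs R = 7.
Step 3: Under H0 (random ordering), E[R] = 2*n_A*n_B/(n_A+n_B) + 1 = 2*6*6/12 + 1 = 7.0000.
        Var[R] = 2*n_A*n_B*(2*n_A*n_B - n_A - n_B) / ((n_A+n_B)^2 * (n_A+n_B-1)) = 4320/1584 = 2.7273.
        SD[R] = 1.6514.
Step 4: R = E[R], so z = 0 with no continuity correction.
Step 5: Two-sided p-value via normal approximation = 2*(1 - Phi(|z|)) = 1.000000.
Step 6: alpha = 0.1. fail to reject H0.

R = 7, z = 0.0000, p = 1.000000, fail to reject H0.


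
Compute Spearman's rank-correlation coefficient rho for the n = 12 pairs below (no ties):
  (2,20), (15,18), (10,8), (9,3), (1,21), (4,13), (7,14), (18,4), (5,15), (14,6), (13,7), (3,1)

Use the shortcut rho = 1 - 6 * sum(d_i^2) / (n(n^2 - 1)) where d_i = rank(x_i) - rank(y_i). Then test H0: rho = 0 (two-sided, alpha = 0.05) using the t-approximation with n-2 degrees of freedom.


Step 1: Rank x and y separately (midranks; no ties here).
rank(x): 2->2, 15->11, 10->8, 9->7, 1->1, 4->4, 7->6, 18->12, 5->5, 14->10, 13->9, 3->3
rank(y): 20->11, 18->10, 8->6, 3->2, 21->12, 13->7, 14->8, 4->3, 15->9, 6->4, 7->5, 1->1
Step 2: d_i = R_x(i) - R_y(i); compute d_i^2.
  (2-11)^2=81, (11-10)^2=1, (8-6)^2=4, (7-2)^2=25, (1-12)^2=121, (4-7)^2=9, (6-8)^2=4, (12-3)^2=81, (5-9)^2=16, (10-4)^2=36, (9-5)^2=16, (3-1)^2=4
sum(d^2) = 398.
Step 3: rho = 1 - 6*398 / (12*(12^2 - 1)) = 1 - 2388/1716 = -0.391608.
Step 4: Under H0, t = rho * sqrt((n-2)/(1-rho^2)) = -1.3459 ~ t(10).
Step 5: Two-sided p-value from the t-distribution with 10 df = 0.208063.
Step 6: alpha = 0.05. fail to reject H0.

rho = -0.3916, p = 0.208063, fail to reject H0 at alpha = 0.05.


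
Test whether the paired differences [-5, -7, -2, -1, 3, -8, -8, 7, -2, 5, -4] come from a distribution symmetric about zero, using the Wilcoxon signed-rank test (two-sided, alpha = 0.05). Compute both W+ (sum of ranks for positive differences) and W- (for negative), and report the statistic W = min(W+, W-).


Step 1: Drop any zero differences (none here) and take |d_i|.
|d| = [5, 7, 2, 1, 3, 8, 8, 7, 2, 5, 4]
Step 2: Midrank |d_i| (ties get averaged ranks).
ranks: |5|->6.5, |7|->8.5, |2|->2.5, |1|->1, |3|->4, |8|->10.5, |8|->10.5, |7|->8.5, |2|->2.5, |5|->6.5, |4|->5
Step 3: Attach original signs; sum ranks with positive sign and with negative sign.
W+ = 4 + 8.5 + 6.5 = 19
W- = 6.5 + 8.5 + 2.5 + 1 + 10.5 + 10.5 + 2.5 + 5 = 47
(Check: W+ + W- = 66 should equal n(n+1)/2 = 66.)
Step 4: Test statistic W = min(W+, W-) = 19.
Step 5: Ties in |d|, so use the tie-corrected normal approximation.
        E[W] = n(n+1)/4 = 11*12/4 = 33.
        Tie groups: |d|=2 (t=2), |d|=5 (t=2), |d|=7 (t=2), |d|=8 (t=2); sum(t^3 - t) = 24.
        Var[W] = n(n+1)(2n+1)/24 - sum(t^3-t)/48 = 3036/24 - 24/48 = 126.
        z = (W - E[W]) / sqrt(Var[W]) = (19 - 33) / 11.2250 = -1.2472.
        Two-sided p = 2*Phi(z) = 0.212317.
Step 6: alpha = 0.05. fail to reject H0.

W+ = 19, W- = 47, W = min = 19, p = 0.212317, fail to reject H0.


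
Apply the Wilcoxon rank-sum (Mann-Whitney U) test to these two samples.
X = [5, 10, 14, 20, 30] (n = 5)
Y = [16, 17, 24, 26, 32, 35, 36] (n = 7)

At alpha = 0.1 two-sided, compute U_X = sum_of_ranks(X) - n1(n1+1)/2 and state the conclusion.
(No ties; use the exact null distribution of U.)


Step 1: Combine and sort all 12 observations; assign midranks.
sorted (value, group): (5,X), (10,X), (14,X), (16,Y), (17,Y), (20,X), (24,Y), (26,Y), (30,X), (32,Y), (35,Y), (36,Y)
ranks: 5->1, 10->2, 14->3, 16->4, 17->5, 20->6, 24->7, 26->8, 30->9, 32->10, 35->11, 36->12
Step 2: Rank sum for X: R1 = 1 + 2 + 3 + 6 + 9 = 21.
Step 3: U_X = R1 - n1(n1+1)/2 = 21 - 5*6/2 = 21 - 15 = 6.
       U_Y = n1*n2 - U_X = 35 - 6 = 29.
Step 4: No ties, so the exact null distribution of U (based on enumerating the C(12,5) = 792 equally likely rank assignments) gives the two-sided p-value.
Step 5: p-value = 0.073232; compare to alpha = 0.1. reject H0.

U_X = 6, p = 0.073232, reject H0 at alpha = 0.1.


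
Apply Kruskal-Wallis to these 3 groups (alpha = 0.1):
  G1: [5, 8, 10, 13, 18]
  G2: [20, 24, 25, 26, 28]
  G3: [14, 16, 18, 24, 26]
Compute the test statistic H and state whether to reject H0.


Step 1: Combine all N = 15 observations and assign midranks.
sorted (value, group, rank): (5,G1,1), (8,G1,2), (10,G1,3), (13,G1,4), (14,G3,5), (16,G3,6), (18,G1,7.5), (18,G3,7.5), (20,G2,9), (24,G2,10.5), (24,G3,10.5), (25,G2,12), (26,G2,13.5), (26,G3,13.5), (28,G2,15)
Step 2: Sum ranks within each group.
R_1 = 17.5 (n_1 = 5)
R_2 = 60 (n_2 = 5)
R_3 = 42.5 (n_3 = 5)
Step 3: H = 12/(N(N+1)) * sum(R_i^2/n_i) - 3(N+1)
     = 12/(15*16) * (17.5^2/5 + 60^2/5 + 42.5^2/5) - 3*16
     = 0.050000 * 1142.5 - 48
     = 9.125000.
Step 4: Ties present; correction factor C = 1 - 18/(15^3 - 15) = 0.994643. Corrected H = 9.125000 / 0.994643 = 9.174147.
Step 5: Under H0, H ~ chi^2(2); p-value = 0.010183.
Step 6: alpha = 0.1. reject H0.

H = 9.1741, df = 2, p = 0.010183, reject H0.


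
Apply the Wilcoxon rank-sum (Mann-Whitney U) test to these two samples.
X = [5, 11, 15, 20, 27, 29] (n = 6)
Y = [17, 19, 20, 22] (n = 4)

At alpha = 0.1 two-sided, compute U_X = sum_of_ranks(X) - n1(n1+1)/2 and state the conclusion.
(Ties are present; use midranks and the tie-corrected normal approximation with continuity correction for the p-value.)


Step 1: Combine and sort all 10 observations; assign midranks.
sorted (value, group): (5,X), (11,X), (15,X), (17,Y), (19,Y), (20,X), (20,Y), (22,Y), (27,X), (29,X)
ranks: 5->1, 11->2, 15->3, 17->4, 19->5, 20->6.5, 20->6.5, 22->8, 27->9, 29->10
Step 2: Rank sum for X: R1 = 1 + 2 + 3 + 6.5 + 9 + 10 = 31.5.
Step 3: U_X = R1 - n1(n1+1)/2 = 31.5 - 6*7/2 = 31.5 - 21 = 10.5.
       U_Y = n1*n2 - U_X = 24 - 10.5 = 13.5.
Step 4: Ties are present, so use the tie-corrected normal approximation (with continuity correction) for the p-value.
Step 5: p-value = 0.830664; compare to alpha = 0.1. fail to reject H0.

U_X = 10.5, p = 0.830664, fail to reject H0 at alpha = 0.1.


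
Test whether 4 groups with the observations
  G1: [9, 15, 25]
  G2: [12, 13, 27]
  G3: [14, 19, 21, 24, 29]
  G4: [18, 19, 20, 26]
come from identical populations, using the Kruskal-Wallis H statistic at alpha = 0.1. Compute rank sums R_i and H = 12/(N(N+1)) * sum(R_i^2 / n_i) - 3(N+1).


Step 1: Combine all N = 15 observations and assign midranks.
sorted (value, group, rank): (9,G1,1), (12,G2,2), (13,G2,3), (14,G3,4), (15,G1,5), (18,G4,6), (19,G3,7.5), (19,G4,7.5), (20,G4,9), (21,G3,10), (24,G3,11), (25,G1,12), (26,G4,13), (27,G2,14), (29,G3,15)
Step 2: Sum ranks within each group.
R_1 = 18 (n_1 = 3)
R_2 = 19 (n_2 = 3)
R_3 = 47.5 (n_3 = 5)
R_4 = 35.5 (n_4 = 4)
Step 3: H = 12/(N(N+1)) * sum(R_i^2/n_i) - 3(N+1)
     = 12/(15*16) * (18^2/3 + 19^2/3 + 47.5^2/5 + 35.5^2/4) - 3*16
     = 0.050000 * 994.646 - 48
     = 1.732292.
Step 4: Ties present; correction factor C = 1 - 6/(15^3 - 15) = 0.998214. Corrected H = 1.732292 / 0.998214 = 1.735391.
Step 5: Under H0, H ~ chi^2(3); p-value = 0.629095.
Step 6: alpha = 0.1. fail to reject H0.

H = 1.7354, df = 3, p = 0.629095, fail to reject H0.


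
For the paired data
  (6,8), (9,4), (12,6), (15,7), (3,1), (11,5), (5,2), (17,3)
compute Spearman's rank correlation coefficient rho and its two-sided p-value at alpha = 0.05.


Step 1: Rank x and y separately (midranks; no ties here).
rank(x): 6->3, 9->4, 12->6, 15->7, 3->1, 11->5, 5->2, 17->8
rank(y): 8->8, 4->4, 6->6, 7->7, 1->1, 5->5, 2->2, 3->3
Step 2: d_i = R_x(i) - R_y(i); compute d_i^2.
  (3-8)^2=25, (4-4)^2=0, (6-6)^2=0, (7-7)^2=0, (1-1)^2=0, (5-5)^2=0, (2-2)^2=0, (8-3)^2=25
sum(d^2) = 50.
Step 3: rho = 1 - 6*50 / (8*(8^2 - 1)) = 1 - 300/504 = 0.404762.
Step 4: Under H0, t = rho * sqrt((n-2)/(1-rho^2)) = 1.0842 ~ t(6).
Step 5: Two-sided p-value from the t-distribution with 6 df = 0.319889.
Step 6: alpha = 0.05. fail to reject H0.

rho = 0.4048, p = 0.319889, fail to reject H0 at alpha = 0.05.


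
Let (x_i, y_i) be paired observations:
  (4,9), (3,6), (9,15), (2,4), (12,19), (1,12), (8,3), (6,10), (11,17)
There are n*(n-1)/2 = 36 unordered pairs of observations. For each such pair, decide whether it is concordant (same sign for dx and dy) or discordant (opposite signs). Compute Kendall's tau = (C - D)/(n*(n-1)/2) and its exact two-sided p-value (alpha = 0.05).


Step 1: Enumerate the 36 unordered pairs (i,j) with i<j and classify each by sign(x_j-x_i) * sign(y_j-y_i).
  (1,2):dx=-1,dy=-3->C; (1,3):dx=+5,dy=+6->C; (1,4):dx=-2,dy=-5->C; (1,5):dx=+8,dy=+10->C
  (1,6):dx=-3,dy=+3->D; (1,7):dx=+4,dy=-6->D; (1,8):dx=+2,dy=+1->C; (1,9):dx=+7,dy=+8->C
  (2,3):dx=+6,dy=+9->C; (2,4):dx=-1,dy=-2->C; (2,5):dx=+9,dy=+13->C; (2,6):dx=-2,dy=+6->D
  (2,7):dx=+5,dy=-3->D; (2,8):dx=+3,dy=+4->C; (2,9):dx=+8,dy=+11->C; (3,4):dx=-7,dy=-11->C
  (3,5):dx=+3,dy=+4->C; (3,6):dx=-8,dy=-3->C; (3,7):dx=-1,dy=-12->C; (3,8):dx=-3,dy=-5->C
  (3,9):dx=+2,dy=+2->C; (4,5):dx=+10,dy=+15->C; (4,6):dx=-1,dy=+8->D; (4,7):dx=+6,dy=-1->D
  (4,8):dx=+4,dy=+6->C; (4,9):dx=+9,dy=+13->C; (5,6):dx=-11,dy=-7->C; (5,7):dx=-4,dy=-16->C
  (5,8):dx=-6,dy=-9->C; (5,9):dx=-1,dy=-2->C; (6,7):dx=+7,dy=-9->D; (6,8):dx=+5,dy=-2->D
  (6,9):dx=+10,dy=+5->C; (7,8):dx=-2,dy=+7->D; (7,9):dx=+3,dy=+14->C; (8,9):dx=+5,dy=+7->C
Step 2: C = 27, D = 9, total pairs = 36.
Step 3: tau = (C - D)/(n(n-1)/2) = (27 - 9)/36 = 0.500000.
Step 4: Exact two-sided p-value (enumerate n! = 362880 permutations of y under H0): p = 0.075176.
Step 5: alpha = 0.05. fail to reject H0.

tau_b = 0.5000 (C=27, D=9), p = 0.075176, fail to reject H0.


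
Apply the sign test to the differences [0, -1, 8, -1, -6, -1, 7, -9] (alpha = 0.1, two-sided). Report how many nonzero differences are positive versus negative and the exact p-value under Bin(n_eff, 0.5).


Step 1: Discard zero differences. Original n = 8; n_eff = number of nonzero differences = 7.
Nonzero differences (with sign): -1, +8, -1, -6, -1, +7, -9
Step 2: Count signs: positive = 2, negative = 5.
Step 3: Under H0: P(positive) = 0.5, so the number of positives S ~ Bin(7, 0.5).
Step 4: Two-sided exact p-value = sum of Bin(7,0.5) probabilities at or below the observed probability = 0.453125.
Step 5: alpha = 0.1. fail to reject H0.

n_eff = 7, pos = 2, neg = 5, p = 0.453125, fail to reject H0.


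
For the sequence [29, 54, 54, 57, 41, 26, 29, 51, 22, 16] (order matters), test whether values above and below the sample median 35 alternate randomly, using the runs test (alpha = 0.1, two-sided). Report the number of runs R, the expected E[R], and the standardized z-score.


Step 1: Compute median = 35; label A = above, B = below.
Labels in order: BAAAABBABB  (n_A = 5, n_B = 5)
Step 2: Count runs R = 5.
Step 3: Under H0 (random ordering), E[R] = 2*n_A*n_B/(n_A+n_B) + 1 = 2*5*5/10 + 1 = 6.0000.
        Var[R] = 2*n_A*n_B*(2*n_A*n_B - n_A - n_B) / ((n_A+n_B)^2 * (n_A+n_B-1)) = 2000/900 = 2.2222.
        SD[R] = 1.4907.
Step 4: Continuity-corrected z = (R + 0.5 - E[R]) / SD[R] = (5 + 0.5 - 6.0000) / 1.4907 = -0.3354.
Step 5: Two-sided p-value via normal approximation = 2*(1 - Phi(|z|)) = 0.737316.
Step 6: alpha = 0.1. fail to reject H0.

R = 5, z = -0.3354, p = 0.737316, fail to reject H0.


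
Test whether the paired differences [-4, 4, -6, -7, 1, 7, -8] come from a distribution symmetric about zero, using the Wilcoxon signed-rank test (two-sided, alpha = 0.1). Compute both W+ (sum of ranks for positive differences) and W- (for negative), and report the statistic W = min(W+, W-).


Step 1: Drop any zero differences (none here) and take |d_i|.
|d| = [4, 4, 6, 7, 1, 7, 8]
Step 2: Midrank |d_i| (ties get averaged ranks).
ranks: |4|->2.5, |4|->2.5, |6|->4, |7|->5.5, |1|->1, |7|->5.5, |8|->7
Step 3: Attach original signs; sum ranks with positive sign and with negative sign.
W+ = 2.5 + 1 + 5.5 = 9
W- = 2.5 + 4 + 5.5 + 7 = 19
(Check: W+ + W- = 28 should equal n(n+1)/2 = 28.)
Step 4: Test statistic W = min(W+, W-) = 9.
Step 5: Ties in |d|, so use the tie-corrected normal approximation.
        E[W] = n(n+1)/4 = 7*8/4 = 14.
        Tie groups: |d|=4 (t=2), |d|=7 (t=2); sum(t^3 - t) = 12.
        Var[W] = n(n+1)(2n+1)/24 - sum(t^3-t)/48 = 840/24 - 12/48 = 34.75.
        z = (W - E[W]) / sqrt(Var[W]) = (9 - 14) / 5.8949 = -0.8482.
        Two-sided p = 2*Phi(z) = 0.396333.
Step 6: alpha = 0.1. fail to reject H0.

W+ = 9, W- = 19, W = min = 9, p = 0.396333, fail to reject H0.


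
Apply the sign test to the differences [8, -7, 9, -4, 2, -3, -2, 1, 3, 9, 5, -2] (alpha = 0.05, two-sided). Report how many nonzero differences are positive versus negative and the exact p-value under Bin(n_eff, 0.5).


Step 1: Discard zero differences. Original n = 12; n_eff = number of nonzero differences = 12.
Nonzero differences (with sign): +8, -7, +9, -4, +2, -3, -2, +1, +3, +9, +5, -2
Step 2: Count signs: positive = 7, negative = 5.
Step 3: Under H0: P(positive) = 0.5, so the number of positives S ~ Bin(12, 0.5).
Step 4: Two-sided exact p-value = sum of Bin(12,0.5) probabilities at or below the observed probability = 0.774414.
Step 5: alpha = 0.05. fail to reject H0.

n_eff = 12, pos = 7, neg = 5, p = 0.774414, fail to reject H0.


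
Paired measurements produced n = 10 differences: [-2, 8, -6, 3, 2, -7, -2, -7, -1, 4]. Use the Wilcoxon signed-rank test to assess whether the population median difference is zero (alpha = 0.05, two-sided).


Step 1: Drop any zero differences (none here) and take |d_i|.
|d| = [2, 8, 6, 3, 2, 7, 2, 7, 1, 4]
Step 2: Midrank |d_i| (ties get averaged ranks).
ranks: |2|->3, |8|->10, |6|->7, |3|->5, |2|->3, |7|->8.5, |2|->3, |7|->8.5, |1|->1, |4|->6
Step 3: Attach original signs; sum ranks with positive sign and with negative sign.
W+ = 10 + 5 + 3 + 6 = 24
W- = 3 + 7 + 8.5 + 3 + 8.5 + 1 = 31
(Check: W+ + W- = 55 should equal n(n+1)/2 = 55.)
Step 4: Test statistic W = min(W+, W-) = 24.
Step 5: Ties in |d|, so use the tie-corrected normal approximation.
        E[W] = n(n+1)/4 = 10*11/4 = 27.5.
        Tie groups: |d|=2 (t=3), |d|=7 (t=2); sum(t^3 - t) = 30.
        Var[W] = n(n+1)(2n+1)/24 - sum(t^3-t)/48 = 2310/24 - 30/48 = 95.625.
        z = (W - E[W]) / sqrt(Var[W]) = (24 - 27.5) / 9.7788 = -0.3579.
        Two-sided p = 2*Phi(z) = 0.720405.
Step 6: alpha = 0.05. fail to reject H0.

W+ = 24, W- = 31, W = min = 24, p = 0.720405, fail to reject H0.


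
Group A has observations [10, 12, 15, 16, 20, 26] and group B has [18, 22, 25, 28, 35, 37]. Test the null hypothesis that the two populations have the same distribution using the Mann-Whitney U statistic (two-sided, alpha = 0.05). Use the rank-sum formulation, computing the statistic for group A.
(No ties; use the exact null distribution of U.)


Step 1: Combine and sort all 12 observations; assign midranks.
sorted (value, group): (10,X), (12,X), (15,X), (16,X), (18,Y), (20,X), (22,Y), (25,Y), (26,X), (28,Y), (35,Y), (37,Y)
ranks: 10->1, 12->2, 15->3, 16->4, 18->5, 20->6, 22->7, 25->8, 26->9, 28->10, 35->11, 37->12
Step 2: Rank sum for X: R1 = 1 + 2 + 3 + 4 + 6 + 9 = 25.
Step 3: U_X = R1 - n1(n1+1)/2 = 25 - 6*7/2 = 25 - 21 = 4.
       U_Y = n1*n2 - U_X = 36 - 4 = 32.
Step 4: No ties, so the exact null distribution of U (based on enumerating the C(12,6) = 924 equally likely rank assignments) gives the two-sided p-value.
Step 5: p-value = 0.025974; compare to alpha = 0.05. reject H0.

U_X = 4, p = 0.025974, reject H0 at alpha = 0.05.


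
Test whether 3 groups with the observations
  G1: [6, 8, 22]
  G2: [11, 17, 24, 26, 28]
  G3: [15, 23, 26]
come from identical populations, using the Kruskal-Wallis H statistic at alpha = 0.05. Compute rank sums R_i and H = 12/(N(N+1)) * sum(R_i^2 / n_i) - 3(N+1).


Step 1: Combine all N = 11 observations and assign midranks.
sorted (value, group, rank): (6,G1,1), (8,G1,2), (11,G2,3), (15,G3,4), (17,G2,5), (22,G1,6), (23,G3,7), (24,G2,8), (26,G2,9.5), (26,G3,9.5), (28,G2,11)
Step 2: Sum ranks within each group.
R_1 = 9 (n_1 = 3)
R_2 = 36.5 (n_2 = 5)
R_3 = 20.5 (n_3 = 3)
Step 3: H = 12/(N(N+1)) * sum(R_i^2/n_i) - 3(N+1)
     = 12/(11*12) * (9^2/3 + 36.5^2/5 + 20.5^2/3) - 3*12
     = 0.090909 * 433.533 - 36
     = 3.412121.
Step 4: Ties present; correction factor C = 1 - 6/(11^3 - 11) = 0.995455. Corrected H = 3.412121 / 0.995455 = 3.427702.
Step 5: Under H0, H ~ chi^2(2); p-value = 0.180171.
Step 6: alpha = 0.05. fail to reject H0.

H = 3.4277, df = 2, p = 0.180171, fail to reject H0.


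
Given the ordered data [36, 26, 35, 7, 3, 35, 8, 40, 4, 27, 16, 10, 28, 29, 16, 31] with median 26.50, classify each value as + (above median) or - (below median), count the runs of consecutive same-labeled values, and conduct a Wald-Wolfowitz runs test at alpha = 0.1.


Step 1: Compute median = 26.50; label A = above, B = below.
Labels in order: ABABBABABABBAABA  (n_A = 8, n_B = 8)
Step 2: Count runs R = 13.
Step 3: Under H0 (random ordering), E[R] = 2*n_A*n_B/(n_A+n_B) + 1 = 2*8*8/16 + 1 = 9.0000.
        Var[R] = 2*n_A*n_B*(2*n_A*n_B - n_A - n_B) / ((n_A+n_B)^2 * (n_A+n_B-1)) = 14336/3840 = 3.7333.
        SD[R] = 1.9322.
Step 4: Continuity-corrected z = (R - 0.5 - E[R]) / SD[R] = (13 - 0.5 - 9.0000) / 1.9322 = 1.8114.
Step 5: Two-sided p-value via normal approximation = 2*(1 - Phi(|z|)) = 0.070076.
Step 6: alpha = 0.1. reject H0.

R = 13, z = 1.8114, p = 0.070076, reject H0.


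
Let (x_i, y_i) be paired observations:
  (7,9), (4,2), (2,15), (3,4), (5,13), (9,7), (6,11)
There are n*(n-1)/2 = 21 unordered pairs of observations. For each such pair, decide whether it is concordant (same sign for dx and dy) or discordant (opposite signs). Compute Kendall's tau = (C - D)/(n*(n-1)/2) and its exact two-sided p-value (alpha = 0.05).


Step 1: Enumerate the 21 unordered pairs (i,j) with i<j and classify each by sign(x_j-x_i) * sign(y_j-y_i).
  (1,2):dx=-3,dy=-7->C; (1,3):dx=-5,dy=+6->D; (1,4):dx=-4,dy=-5->C; (1,5):dx=-2,dy=+4->D
  (1,6):dx=+2,dy=-2->D; (1,7):dx=-1,dy=+2->D; (2,3):dx=-2,dy=+13->D; (2,4):dx=-1,dy=+2->D
  (2,5):dx=+1,dy=+11->C; (2,6):dx=+5,dy=+5->C; (2,7):dx=+2,dy=+9->C; (3,4):dx=+1,dy=-11->D
  (3,5):dx=+3,dy=-2->D; (3,6):dx=+7,dy=-8->D; (3,7):dx=+4,dy=-4->D; (4,5):dx=+2,dy=+9->C
  (4,6):dx=+6,dy=+3->C; (4,7):dx=+3,dy=+7->C; (5,6):dx=+4,dy=-6->D; (5,7):dx=+1,dy=-2->D
  (6,7):dx=-3,dy=+4->D
Step 2: C = 8, D = 13, total pairs = 21.
Step 3: tau = (C - D)/(n(n-1)/2) = (8 - 13)/21 = -0.238095.
Step 4: Exact two-sided p-value (enumerate n! = 5040 permutations of y under H0): p = 0.561905.
Step 5: alpha = 0.05. fail to reject H0.

tau_b = -0.2381 (C=8, D=13), p = 0.561905, fail to reject H0.


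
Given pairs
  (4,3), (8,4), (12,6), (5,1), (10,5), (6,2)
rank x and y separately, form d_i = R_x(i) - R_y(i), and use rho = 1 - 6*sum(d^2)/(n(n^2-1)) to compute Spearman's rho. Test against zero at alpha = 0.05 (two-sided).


Step 1: Rank x and y separately (midranks; no ties here).
rank(x): 4->1, 8->4, 12->6, 5->2, 10->5, 6->3
rank(y): 3->3, 4->4, 6->6, 1->1, 5->5, 2->2
Step 2: d_i = R_x(i) - R_y(i); compute d_i^2.
  (1-3)^2=4, (4-4)^2=0, (6-6)^2=0, (2-1)^2=1, (5-5)^2=0, (3-2)^2=1
sum(d^2) = 6.
Step 3: rho = 1 - 6*6 / (6*(6^2 - 1)) = 1 - 36/210 = 0.828571.
Step 4: Under H0, t = rho * sqrt((n-2)/(1-rho^2)) = 2.9598 ~ t(4).
Step 5: Two-sided p-value from the t-distribution with 4 df = 0.041563.
Step 6: alpha = 0.05. reject H0.

rho = 0.8286, p = 0.041563, reject H0 at alpha = 0.05.


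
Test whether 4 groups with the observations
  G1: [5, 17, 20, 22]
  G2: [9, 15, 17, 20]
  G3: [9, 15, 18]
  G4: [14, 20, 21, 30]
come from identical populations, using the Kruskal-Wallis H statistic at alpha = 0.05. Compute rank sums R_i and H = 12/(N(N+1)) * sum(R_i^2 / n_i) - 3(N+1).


Step 1: Combine all N = 15 observations and assign midranks.
sorted (value, group, rank): (5,G1,1), (9,G2,2.5), (9,G3,2.5), (14,G4,4), (15,G2,5.5), (15,G3,5.5), (17,G1,7.5), (17,G2,7.5), (18,G3,9), (20,G1,11), (20,G2,11), (20,G4,11), (21,G4,13), (22,G1,14), (30,G4,15)
Step 2: Sum ranks within each group.
R_1 = 33.5 (n_1 = 4)
R_2 = 26.5 (n_2 = 4)
R_3 = 17 (n_3 = 3)
R_4 = 43 (n_4 = 4)
Step 3: H = 12/(N(N+1)) * sum(R_i^2/n_i) - 3(N+1)
     = 12/(15*16) * (33.5^2/4 + 26.5^2/4 + 17^2/3 + 43^2/4) - 3*16
     = 0.050000 * 1014.71 - 48
     = 2.735417.
Step 4: Ties present; correction factor C = 1 - 42/(15^3 - 15) = 0.987500. Corrected H = 2.735417 / 0.987500 = 2.770042.
Step 5: Under H0, H ~ chi^2(3); p-value = 0.428455.
Step 6: alpha = 0.05. fail to reject H0.

H = 2.7700, df = 3, p = 0.428455, fail to reject H0.


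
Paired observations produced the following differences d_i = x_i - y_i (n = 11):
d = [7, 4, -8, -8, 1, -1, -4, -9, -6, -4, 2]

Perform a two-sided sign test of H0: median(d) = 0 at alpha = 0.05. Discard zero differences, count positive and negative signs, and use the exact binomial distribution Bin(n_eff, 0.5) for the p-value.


Step 1: Discard zero differences. Original n = 11; n_eff = number of nonzero differences = 11.
Nonzero differences (with sign): +7, +4, -8, -8, +1, -1, -4, -9, -6, -4, +2
Step 2: Count signs: positive = 4, negative = 7.
Step 3: Under H0: P(positive) = 0.5, so the number of positives S ~ Bin(11, 0.5).
Step 4: Two-sided exact p-value = sum of Bin(11,0.5) probabilities at or below the observed probability = 0.548828.
Step 5: alpha = 0.05. fail to reject H0.

n_eff = 11, pos = 4, neg = 7, p = 0.548828, fail to reject H0.


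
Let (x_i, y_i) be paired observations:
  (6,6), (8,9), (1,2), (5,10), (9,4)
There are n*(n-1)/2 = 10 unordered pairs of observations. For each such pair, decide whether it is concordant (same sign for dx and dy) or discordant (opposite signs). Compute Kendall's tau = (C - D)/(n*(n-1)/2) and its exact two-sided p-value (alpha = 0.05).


Step 1: Enumerate the 10 unordered pairs (i,j) with i<j and classify each by sign(x_j-x_i) * sign(y_j-y_i).
  (1,2):dx=+2,dy=+3->C; (1,3):dx=-5,dy=-4->C; (1,4):dx=-1,dy=+4->D; (1,5):dx=+3,dy=-2->D
  (2,3):dx=-7,dy=-7->C; (2,4):dx=-3,dy=+1->D; (2,5):dx=+1,dy=-5->D; (3,4):dx=+4,dy=+8->C
  (3,5):dx=+8,dy=+2->C; (4,5):dx=+4,dy=-6->D
Step 2: C = 5, D = 5, total pairs = 10.
Step 3: tau = (C - D)/(n(n-1)/2) = (5 - 5)/10 = 0.000000.
Step 4: Exact two-sided p-value (enumerate n! = 120 permutations of y under H0): p = 1.000000.
Step 5: alpha = 0.05. fail to reject H0.

tau_b = 0.0000 (C=5, D=5), p = 1.000000, fail to reject H0.


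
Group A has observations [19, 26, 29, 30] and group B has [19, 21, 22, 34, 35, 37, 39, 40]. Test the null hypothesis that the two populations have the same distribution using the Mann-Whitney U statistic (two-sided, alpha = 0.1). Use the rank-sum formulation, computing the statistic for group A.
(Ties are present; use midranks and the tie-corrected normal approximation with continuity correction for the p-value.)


Step 1: Combine and sort all 12 observations; assign midranks.
sorted (value, group): (19,X), (19,Y), (21,Y), (22,Y), (26,X), (29,X), (30,X), (34,Y), (35,Y), (37,Y), (39,Y), (40,Y)
ranks: 19->1.5, 19->1.5, 21->3, 22->4, 26->5, 29->6, 30->7, 34->8, 35->9, 37->10, 39->11, 40->12
Step 2: Rank sum for X: R1 = 1.5 + 5 + 6 + 7 = 19.5.
Step 3: U_X = R1 - n1(n1+1)/2 = 19.5 - 4*5/2 = 19.5 - 10 = 9.5.
       U_Y = n1*n2 - U_X = 32 - 9.5 = 22.5.
Step 4: Ties are present, so use the tie-corrected normal approximation (with continuity correction) for the p-value.
Step 5: p-value = 0.307332; compare to alpha = 0.1. fail to reject H0.

U_X = 9.5, p = 0.307332, fail to reject H0 at alpha = 0.1.


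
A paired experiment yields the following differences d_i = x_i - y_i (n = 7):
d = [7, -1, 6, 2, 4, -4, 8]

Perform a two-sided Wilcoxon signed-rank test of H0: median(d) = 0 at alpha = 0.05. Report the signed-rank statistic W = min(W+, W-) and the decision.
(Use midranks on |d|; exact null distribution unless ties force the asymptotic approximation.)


Step 1: Drop any zero differences (none here) and take |d_i|.
|d| = [7, 1, 6, 2, 4, 4, 8]
Step 2: Midrank |d_i| (ties get averaged ranks).
ranks: |7|->6, |1|->1, |6|->5, |2|->2, |4|->3.5, |4|->3.5, |8|->7
Step 3: Attach original signs; sum ranks with positive sign and with negative sign.
W+ = 6 + 5 + 2 + 3.5 + 7 = 23.5
W- = 1 + 3.5 = 4.5
(Check: W+ + W- = 28 should equal n(n+1)/2 = 28.)
Step 4: Test statistic W = min(W+, W-) = 4.5.
Step 5: Ties in |d|, so use the tie-corrected normal approximation.
        E[W] = n(n+1)/4 = 7*8/4 = 14.
        Tie groups: |d|=4 (t=2); sum(t^3 - t) = 6.
        Var[W] = n(n+1)(2n+1)/24 - sum(t^3-t)/48 = 840/24 - 6/48 = 34.875.
        z = (W - E[W]) / sqrt(Var[W]) = (4.5 - 14) / 5.9055 = -1.6087.
        Two-sided p = 2*Phi(z) = 0.107689.
Step 6: alpha = 0.05. fail to reject H0.

W+ = 23.5, W- = 4.5, W = min = 4.5, p = 0.107689, fail to reject H0.


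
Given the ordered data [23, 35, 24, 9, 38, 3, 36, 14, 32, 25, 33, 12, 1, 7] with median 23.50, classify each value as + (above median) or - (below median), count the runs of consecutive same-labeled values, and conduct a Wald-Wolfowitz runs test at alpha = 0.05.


Step 1: Compute median = 23.50; label A = above, B = below.
Labels in order: BAABABABAAABBB  (n_A = 7, n_B = 7)
Step 2: Count runs R = 9.
Step 3: Under H0 (random ordering), E[R] = 2*n_A*n_B/(n_A+n_B) + 1 = 2*7*7/14 + 1 = 8.0000.
        Var[R] = 2*n_A*n_B*(2*n_A*n_B - n_A - n_B) / ((n_A+n_B)^2 * (n_A+n_B-1)) = 8232/2548 = 3.2308.
        SD[R] = 1.7974.
Step 4: Continuity-corrected z = (R - 0.5 - E[R]) / SD[R] = (9 - 0.5 - 8.0000) / 1.7974 = 0.2782.
Step 5: Two-sided p-value via normal approximation = 2*(1 - Phi(|z|)) = 0.780879.
Step 6: alpha = 0.05. fail to reject H0.

R = 9, z = 0.2782, p = 0.780879, fail to reject H0.


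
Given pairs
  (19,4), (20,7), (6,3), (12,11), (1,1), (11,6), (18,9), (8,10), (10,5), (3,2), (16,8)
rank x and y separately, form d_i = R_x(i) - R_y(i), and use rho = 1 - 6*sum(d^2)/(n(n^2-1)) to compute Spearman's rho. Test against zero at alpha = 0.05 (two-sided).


Step 1: Rank x and y separately (midranks; no ties here).
rank(x): 19->10, 20->11, 6->3, 12->7, 1->1, 11->6, 18->9, 8->4, 10->5, 3->2, 16->8
rank(y): 4->4, 7->7, 3->3, 11->11, 1->1, 6->6, 9->9, 10->10, 5->5, 2->2, 8->8
Step 2: d_i = R_x(i) - R_y(i); compute d_i^2.
  (10-4)^2=36, (11-7)^2=16, (3-3)^2=0, (7-11)^2=16, (1-1)^2=0, (6-6)^2=0, (9-9)^2=0, (4-10)^2=36, (5-5)^2=0, (2-2)^2=0, (8-8)^2=0
sum(d^2) = 104.
Step 3: rho = 1 - 6*104 / (11*(11^2 - 1)) = 1 - 624/1320 = 0.527273.
Step 4: Under H0, t = rho * sqrt((n-2)/(1-rho^2)) = 1.8616 ~ t(9).
Step 5: Two-sided p-value from the t-distribution with 9 df = 0.095565.
Step 6: alpha = 0.05. fail to reject H0.

rho = 0.5273, p = 0.095565, fail to reject H0 at alpha = 0.05.


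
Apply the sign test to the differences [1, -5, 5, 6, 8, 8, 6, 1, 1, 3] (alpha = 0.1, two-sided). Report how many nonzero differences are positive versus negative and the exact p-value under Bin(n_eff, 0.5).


Step 1: Discard zero differences. Original n = 10; n_eff = number of nonzero differences = 10.
Nonzero differences (with sign): +1, -5, +5, +6, +8, +8, +6, +1, +1, +3
Step 2: Count signs: positive = 9, negative = 1.
Step 3: Under H0: P(positive) = 0.5, so the number of positives S ~ Bin(10, 0.5).
Step 4: Two-sided exact p-value = sum of Bin(10,0.5) probabilities at or below the observed probability = 0.021484.
Step 5: alpha = 0.1. reject H0.

n_eff = 10, pos = 9, neg = 1, p = 0.021484, reject H0.


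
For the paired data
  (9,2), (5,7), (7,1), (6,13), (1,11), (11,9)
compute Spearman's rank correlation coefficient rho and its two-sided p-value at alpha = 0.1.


Step 1: Rank x and y separately (midranks; no ties here).
rank(x): 9->5, 5->2, 7->4, 6->3, 1->1, 11->6
rank(y): 2->2, 7->3, 1->1, 13->6, 11->5, 9->4
Step 2: d_i = R_x(i) - R_y(i); compute d_i^2.
  (5-2)^2=9, (2-3)^2=1, (4-1)^2=9, (3-6)^2=9, (1-5)^2=16, (6-4)^2=4
sum(d^2) = 48.
Step 3: rho = 1 - 6*48 / (6*(6^2 - 1)) = 1 - 288/210 = -0.371429.
Step 4: Under H0, t = rho * sqrt((n-2)/(1-rho^2)) = -0.8001 ~ t(4).
Step 5: Two-sided p-value from the t-distribution with 4 df = 0.468478.
Step 6: alpha = 0.1. fail to reject H0.

rho = -0.3714, p = 0.468478, fail to reject H0 at alpha = 0.1.


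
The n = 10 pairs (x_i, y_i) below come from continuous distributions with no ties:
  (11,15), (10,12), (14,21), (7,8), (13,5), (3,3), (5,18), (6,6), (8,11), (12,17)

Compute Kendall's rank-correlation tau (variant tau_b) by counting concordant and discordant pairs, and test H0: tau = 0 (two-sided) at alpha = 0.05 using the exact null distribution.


Step 1: Enumerate the 45 unordered pairs (i,j) with i<j and classify each by sign(x_j-x_i) * sign(y_j-y_i).
  (1,2):dx=-1,dy=-3->C; (1,3):dx=+3,dy=+6->C; (1,4):dx=-4,dy=-7->C; (1,5):dx=+2,dy=-10->D
  (1,6):dx=-8,dy=-12->C; (1,7):dx=-6,dy=+3->D; (1,8):dx=-5,dy=-9->C; (1,9):dx=-3,dy=-4->C
  (1,10):dx=+1,dy=+2->C; (2,3):dx=+4,dy=+9->C; (2,4):dx=-3,dy=-4->C; (2,5):dx=+3,dy=-7->D
  (2,6):dx=-7,dy=-9->C; (2,7):dx=-5,dy=+6->D; (2,8):dx=-4,dy=-6->C; (2,9):dx=-2,dy=-1->C
  (2,10):dx=+2,dy=+5->C; (3,4):dx=-7,dy=-13->C; (3,5):dx=-1,dy=-16->C; (3,6):dx=-11,dy=-18->C
  (3,7):dx=-9,dy=-3->C; (3,8):dx=-8,dy=-15->C; (3,9):dx=-6,dy=-10->C; (3,10):dx=-2,dy=-4->C
  (4,5):dx=+6,dy=-3->D; (4,6):dx=-4,dy=-5->C; (4,7):dx=-2,dy=+10->D; (4,8):dx=-1,dy=-2->C
  (4,9):dx=+1,dy=+3->C; (4,10):dx=+5,dy=+9->C; (5,6):dx=-10,dy=-2->C; (5,7):dx=-8,dy=+13->D
  (5,8):dx=-7,dy=+1->D; (5,9):dx=-5,dy=+6->D; (5,10):dx=-1,dy=+12->D; (6,7):dx=+2,dy=+15->C
  (6,8):dx=+3,dy=+3->C; (6,9):dx=+5,dy=+8->C; (6,10):dx=+9,dy=+14->C; (7,8):dx=+1,dy=-12->D
  (7,9):dx=+3,dy=-7->D; (7,10):dx=+7,dy=-1->D; (8,9):dx=+2,dy=+5->C; (8,10):dx=+6,dy=+11->C
  (9,10):dx=+4,dy=+6->C
Step 2: C = 32, D = 13, total pairs = 45.
Step 3: tau = (C - D)/(n(n-1)/2) = (32 - 13)/45 = 0.422222.
Step 4: Exact two-sided p-value (enumerate n! = 3628800 permutations of y under H0): p = 0.108313.
Step 5: alpha = 0.05. fail to reject H0.

tau_b = 0.4222 (C=32, D=13), p = 0.108313, fail to reject H0.


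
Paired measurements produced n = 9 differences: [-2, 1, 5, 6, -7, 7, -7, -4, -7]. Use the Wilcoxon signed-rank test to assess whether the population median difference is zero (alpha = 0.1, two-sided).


Step 1: Drop any zero differences (none here) and take |d_i|.
|d| = [2, 1, 5, 6, 7, 7, 7, 4, 7]
Step 2: Midrank |d_i| (ties get averaged ranks).
ranks: |2|->2, |1|->1, |5|->4, |6|->5, |7|->7.5, |7|->7.5, |7|->7.5, |4|->3, |7|->7.5
Step 3: Attach original signs; sum ranks with positive sign and with negative sign.
W+ = 1 + 4 + 5 + 7.5 = 17.5
W- = 2 + 7.5 + 7.5 + 3 + 7.5 = 27.5
(Check: W+ + W- = 45 should equal n(n+1)/2 = 45.)
Step 4: Test statistic W = min(W+, W-) = 17.5.
Step 5: Ties in |d|, so use the tie-corrected normal approximation.
        E[W] = n(n+1)/4 = 9*10/4 = 22.5.
        Tie groups: |d|=7 (t=4); sum(t^3 - t) = 60.
        Var[W] = n(n+1)(2n+1)/24 - sum(t^3-t)/48 = 1710/24 - 60/48 = 70.
        z = (W - E[W]) / sqrt(Var[W]) = (17.5 - 22.5) / 8.3666 = -0.5976.
        Two-sided p = 2*Phi(z) = 0.550097.
Step 6: alpha = 0.1. fail to reject H0.

W+ = 17.5, W- = 27.5, W = min = 17.5, p = 0.550097, fail to reject H0.
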